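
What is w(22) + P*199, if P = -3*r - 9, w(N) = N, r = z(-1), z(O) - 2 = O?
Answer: -2366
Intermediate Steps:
z(O) = 2 + O
r = 1 (r = 2 - 1 = 1)
P = -12 (P = -3*1 - 9 = -3 - 9 = -12)
w(22) + P*199 = 22 - 12*199 = 22 - 2388 = -2366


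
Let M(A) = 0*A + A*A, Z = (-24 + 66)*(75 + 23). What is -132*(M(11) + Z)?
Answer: -559284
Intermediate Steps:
Z = 4116 (Z = 42*98 = 4116)
M(A) = A**2 (M(A) = 0 + A**2 = A**2)
-132*(M(11) + Z) = -132*(11**2 + 4116) = -132*(121 + 4116) = -132*4237 = -559284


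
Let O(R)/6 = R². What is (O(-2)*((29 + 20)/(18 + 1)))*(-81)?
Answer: -95256/19 ≈ -5013.5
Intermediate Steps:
O(R) = 6*R²
(O(-2)*((29 + 20)/(18 + 1)))*(-81) = ((6*(-2)²)*((29 + 20)/(18 + 1)))*(-81) = ((6*4)*(49/19))*(-81) = (24*(49*(1/19)))*(-81) = (24*(49/19))*(-81) = (1176/19)*(-81) = -95256/19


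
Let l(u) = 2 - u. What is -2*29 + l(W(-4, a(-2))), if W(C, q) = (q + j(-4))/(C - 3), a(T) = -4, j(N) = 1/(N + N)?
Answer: -3169/56 ≈ -56.589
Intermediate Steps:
j(N) = 1/(2*N)
W(C, q) = (-⅛ + q)/(-3 + C) (W(C, q) = (q + (½)/(-4))/(C - 3) = (q + (½)*(-¼))/(-3 + C) = (q - ⅛)/(-3 + C) = (-⅛ + q)/(-3 + C))
-2*29 + l(W(-4, a(-2))) = -2*29 + (2 - (-⅛ - 4)/(-3 - 4)) = -58 + (2 - (-33)/((-7)*8)) = -58 + (2 - (-1)*(-33)/(7*8)) = -58 + (2 - 1*33/56) = -58 + (2 - 33/56) = -58 + 79/56 = -3169/56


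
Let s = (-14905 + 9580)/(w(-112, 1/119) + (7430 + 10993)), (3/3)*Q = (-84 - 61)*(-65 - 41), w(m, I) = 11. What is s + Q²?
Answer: 4354791009275/18434 ≈ 2.3624e+8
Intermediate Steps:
Q = 15370 (Q = (-84 - 61)*(-65 - 41) = -145*(-106) = 15370)
s = -5325/18434 (s = (-14905 + 9580)/(11 + (7430 + 10993)) = -5325/(11 + 18423) = -5325/18434 ≈ -0.28887)
s + Q² = -5325/18434 + 15370² = -5325/18434 + 236236900 = 4354791009275/18434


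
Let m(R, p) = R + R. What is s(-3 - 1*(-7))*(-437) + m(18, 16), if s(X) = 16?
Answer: -6956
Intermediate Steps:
m(R, p) = 2*R
s(-3 - 1*(-7))*(-437) + m(18, 16) = 16*(-437) + 2*18 = -6992 + 36 = -6956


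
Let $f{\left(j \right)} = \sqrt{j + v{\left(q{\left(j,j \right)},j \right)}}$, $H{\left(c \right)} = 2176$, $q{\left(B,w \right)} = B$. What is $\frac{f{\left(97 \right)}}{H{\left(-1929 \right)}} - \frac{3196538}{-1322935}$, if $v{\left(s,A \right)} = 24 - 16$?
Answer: $\frac{3196538}{1322935} + \frac{\sqrt{105}}{2176} \approx 2.421$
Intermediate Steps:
$v{\left(s,A \right)} = 8$ ($v{\left(s,A \right)} = 24 - 16 = 8$)
$f{\left(j \right)} = \sqrt{8 + j}$ ($f{\left(j \right)} = \sqrt{j + 8} = \sqrt{8 + j}$)
$\frac{f{\left(97 \right)}}{H{\left(-1929 \right)}} - \frac{3196538}{-1322935} = \frac{\sqrt{8 + 97}}{2176} - \frac{3196538}{-1322935} = \sqrt{105} \cdot \frac{1}{2176} - - \frac{3196538}{1322935} = \frac{\sqrt{105}}{2176} + \frac{3196538}{1322935} = \frac{3196538}{1322935} + \frac{\sqrt{105}}{2176}$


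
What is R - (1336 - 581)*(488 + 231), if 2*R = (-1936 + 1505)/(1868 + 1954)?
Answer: -4149507611/7644 ≈ -5.4285e+5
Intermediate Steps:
R = -431/7644 (R = ((-1936 + 1505)/(1868 + 1954))/2 = (-431/3822)/2 = (-431*1/3822)/2 = (½)*(-431/3822) = -431/7644 ≈ -0.056384)
R - (1336 - 581)*(488 + 231) = -431/7644 - (1336 - 581)*(488 + 231) = -431/7644 - 755*719 = -431/7644 - 1*542845 = -431/7644 - 542845 = -4149507611/7644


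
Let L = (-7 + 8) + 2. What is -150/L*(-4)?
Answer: 200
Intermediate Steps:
L = 3 (L = 1 + 2 = 3)
-150/L*(-4) = -150/3*(-4) = -10*5*(-4) = -50*(-4) = 200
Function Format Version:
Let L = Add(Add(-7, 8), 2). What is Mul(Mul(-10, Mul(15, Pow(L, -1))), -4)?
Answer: 200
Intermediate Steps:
L = 3 (L = Add(1, 2) = 3)
Mul(Mul(-10, Mul(15, Pow(L, -1))), -4) = Mul(Mul(-10, Mul(15, Pow(3, -1))), -4) = Mul(Mul(-10, Mul(15, Rational(1, 3))), -4) = Mul(Mul(-10, 5), -4) = Mul(-50, -4) = 200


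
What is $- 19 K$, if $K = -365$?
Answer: $6935$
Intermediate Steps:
$- 19 K = \left(-19\right) \left(-365\right) = 6935$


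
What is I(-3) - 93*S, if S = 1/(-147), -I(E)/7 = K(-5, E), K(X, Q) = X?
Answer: 1746/49 ≈ 35.633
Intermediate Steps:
I(E) = 35 (I(E) = -7*(-5) = 35)
S = -1/147 ≈ -0.0068027
I(-3) - 93*S = 35 - 93*(-1/147) = 35 + 31/49 = 1746/49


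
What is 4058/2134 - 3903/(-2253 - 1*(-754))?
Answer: 7205972/1599433 ≈ 4.5053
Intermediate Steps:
4058/2134 - 3903/(-2253 - 1*(-754)) = 4058*(1/2134) - 3903/(-2253 + 754) = 2029/1067 - 3903/(-1499) = 2029/1067 - 3903*(-1/1499) = 2029/1067 + 3903/1499 = 7205972/1599433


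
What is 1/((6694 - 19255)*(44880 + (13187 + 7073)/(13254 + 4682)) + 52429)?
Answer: -4484/2527628286949 ≈ -1.7740e-9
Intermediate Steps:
1/((6694 - 19255)*(44880 + (13187 + 7073)/(13254 + 4682)) + 52429) = 1/(-12561*(44880 + 20260/17936) + 52429) = 1/(-12561*(44880 + 20260*(1/17936)) + 52429) = 1/(-12561*(44880 + 5065/4484) + 52429) = 1/(-12561*201246985/4484 + 52429) = 1/(-2527863378585/4484 + 52429) = 1/(-2527628286949/4484) = -4484/2527628286949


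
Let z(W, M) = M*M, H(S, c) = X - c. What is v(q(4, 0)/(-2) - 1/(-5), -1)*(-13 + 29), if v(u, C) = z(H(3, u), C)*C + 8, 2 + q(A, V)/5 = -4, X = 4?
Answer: 112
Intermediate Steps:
H(S, c) = 4 - c
q(A, V) = -30 (q(A, V) = -10 + 5*(-4) = -10 - 20 = -30)
z(W, M) = M²
v(u, C) = 8 + C³ (v(u, C) = C²*C + 8 = C³ + 8 = 8 + C³)
v(q(4, 0)/(-2) - 1/(-5), -1)*(-13 + 29) = (8 + (-1)³)*(-13 + 29) = (8 - 1)*16 = 7*16 = 112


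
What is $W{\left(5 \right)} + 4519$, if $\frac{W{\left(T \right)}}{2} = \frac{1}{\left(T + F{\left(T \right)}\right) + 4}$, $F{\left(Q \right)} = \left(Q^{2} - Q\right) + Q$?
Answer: $\frac{76824}{17} \approx 4519.1$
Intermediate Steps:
$F{\left(Q \right)} = Q^{2}$
$W{\left(T \right)} = \frac{2}{4 + T + T^{2}}$ ($W{\left(T \right)} = \frac{2}{\left(T + T^{2}\right) + 4} = \frac{2}{4 + T + T^{2}}$)
$W{\left(5 \right)} + 4519 = \frac{2}{4 + 5 + 5^{2}} + 4519 = \frac{2}{4 + 5 + 25} + 4519 = \frac{2}{34} + 4519 = 2 \cdot \frac{1}{34} + 4519 = \frac{1}{17} + 4519 = \frac{76824}{17}$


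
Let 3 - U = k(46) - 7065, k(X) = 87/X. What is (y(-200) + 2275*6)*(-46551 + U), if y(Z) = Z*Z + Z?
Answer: -48540751125/23 ≈ -2.1105e+9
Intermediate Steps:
U = 325041/46 (U = 3 - (87/46 - 7065) = 3 - 1*(-324903/46) = 3 + 324903/46 = 325041/46 ≈ 7066.1)
y(Z) = Z + Z² (y(Z) = Z² + Z = Z + Z²)
(y(-200) + 2275*6)*(-46551 + U) = (-200*(1 - 200) + 2275*6)*(-46551 + 325041/46) = (-200*(-199) + 13650)*(-1816305/46) = (39800 + 13650)*(-1816305/46) = 53450*(-1816305/46) = -48540751125/23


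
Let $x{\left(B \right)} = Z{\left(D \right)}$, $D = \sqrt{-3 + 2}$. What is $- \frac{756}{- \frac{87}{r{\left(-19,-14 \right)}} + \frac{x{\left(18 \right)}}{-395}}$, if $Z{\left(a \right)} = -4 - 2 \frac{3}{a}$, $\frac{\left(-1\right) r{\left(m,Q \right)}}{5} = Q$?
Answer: $\frac{5699939112}{9295709} - \frac{70235424 i}{9295709} \approx 613.18 - 7.5557 i$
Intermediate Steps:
$r{\left(m,Q \right)} = - 5 Q$
$D = i$ ($D = \sqrt{-1} = i \approx 1.0 i$)
$Z{\left(a \right)} = -4 - \frac{6}{a}$
$x{\left(B \right)} = -4 + 6 i$ ($x{\left(B \right)} = -4 - \frac{6}{i} = -4 - 6 \left(- i\right) = -4 + 6 i$)
$- \frac{756}{- \frac{87}{r{\left(-19,-14 \right)}} + \frac{x{\left(18 \right)}}{-395}} = - \frac{756}{- \frac{87}{\left(-5\right) \left(-14\right)} + \frac{-4 + 6 i}{-395}} = - \frac{756}{- \frac{87}{70} + \left(-4 + 6 i\right) \left(- \frac{1}{395}\right)} = - \frac{756}{\left(-87\right) \frac{1}{70} + \left(\frac{4}{395} - \frac{6 i}{395}\right)} = - \frac{756}{- \frac{87}{70} + \left(\frac{4}{395} - \frac{6 i}{395}\right)} = - \frac{756}{- \frac{6817}{5530} - \frac{6 i}{395}} = - 756 \frac{6116180 \left(- \frac{6817}{5530} + \frac{6 i}{395}\right)}{9295709} = - \frac{4623832080 \left(- \frac{6817}{5530} + \frac{6 i}{395}\right)}{9295709}$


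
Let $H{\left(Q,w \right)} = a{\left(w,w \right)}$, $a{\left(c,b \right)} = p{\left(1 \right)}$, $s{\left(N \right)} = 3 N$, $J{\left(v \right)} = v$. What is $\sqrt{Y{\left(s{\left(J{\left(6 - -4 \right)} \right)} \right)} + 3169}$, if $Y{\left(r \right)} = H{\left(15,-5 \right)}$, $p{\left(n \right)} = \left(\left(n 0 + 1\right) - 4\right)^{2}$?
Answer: $\sqrt{3178} \approx 56.374$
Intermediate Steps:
$p{\left(n \right)} = 9$ ($p{\left(n \right)} = \left(\left(0 + 1\right) - 4\right)^{2} = \left(1 - 4\right)^{2} = \left(-3\right)^{2} = 9$)
$a{\left(c,b \right)} = 9$
$H{\left(Q,w \right)} = 9$
$Y{\left(r \right)} = 9$
$\sqrt{Y{\left(s{\left(J{\left(6 - -4 \right)} \right)} \right)} + 3169} = \sqrt{9 + 3169} = \sqrt{3178}$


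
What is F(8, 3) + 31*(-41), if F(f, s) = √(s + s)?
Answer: -1271 + √6 ≈ -1268.6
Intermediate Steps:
F(f, s) = √2*√s (F(f, s) = √(2*s) = √2*√s)
F(8, 3) + 31*(-41) = √2*√3 + 31*(-41) = √6 - 1271 = -1271 + √6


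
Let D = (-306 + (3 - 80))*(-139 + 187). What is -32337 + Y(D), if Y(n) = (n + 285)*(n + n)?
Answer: 665431695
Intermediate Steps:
D = -18384 (D = (-306 - 77)*48 = -383*48 = -18384)
Y(n) = 2*n*(285 + n) (Y(n) = (285 + n)*(2*n) = 2*n*(285 + n))
-32337 + Y(D) = -32337 + 2*(-18384)*(285 - 18384) = -32337 + 2*(-18384)*(-18099) = -32337 + 665464032 = 665431695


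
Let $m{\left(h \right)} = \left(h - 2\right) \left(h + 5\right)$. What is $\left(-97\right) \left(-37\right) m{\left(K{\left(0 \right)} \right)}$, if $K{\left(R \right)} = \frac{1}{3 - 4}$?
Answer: $-43068$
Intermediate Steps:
$K{\left(R \right)} = -1$ ($K{\left(R \right)} = \frac{1}{-1} = -1$)
$m{\left(h \right)} = \left(-2 + h\right) \left(5 + h\right)$
$\left(-97\right) \left(-37\right) m{\left(K{\left(0 \right)} \right)} = \left(-97\right) \left(-37\right) \left(-10 + \left(-1\right)^{2} + 3 \left(-1\right)\right) = 3589 \left(-10 + 1 - 3\right) = 3589 \left(-12\right) = -43068$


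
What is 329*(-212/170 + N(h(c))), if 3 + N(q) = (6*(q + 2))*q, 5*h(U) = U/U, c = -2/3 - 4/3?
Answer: -224707/425 ≈ -528.72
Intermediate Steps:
c = -2 (c = -2*⅓ - 4*⅓ = -⅔ - 4/3 = -2)
h(U) = ⅕ (h(U) = (U/U)/5 = (⅕)*1 = ⅕)
N(q) = -3 + q*(12 + 6*q) (N(q) = -3 + (6*(q + 2))*q = -3 + (6*(2 + q))*q = -3 + (12 + 6*q)*q = -3 + q*(12 + 6*q))
329*(-212/170 + N(h(c))) = 329*(-212/170 + (-3 + 6*(⅕)² + 12*(⅕))) = 329*(-212*1/170 + (-3 + 6*(1/25) + 12/5)) = 329*(-106/85 + (-3 + 6/25 + 12/5)) = 329*(-106/85 - 9/25) = 329*(-683/425) = -224707/425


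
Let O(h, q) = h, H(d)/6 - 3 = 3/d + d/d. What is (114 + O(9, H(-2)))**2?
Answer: 15129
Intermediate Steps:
H(d) = 24 + 18/d (H(d) = 18 + 6*(3/d + d/d) = 18 + 6*(3/d + 1) = 18 + 6*(1 + 3/d) = 18 + (6 + 18/d) = 24 + 18/d)
(114 + O(9, H(-2)))**2 = (114 + 9)**2 = 123**2 = 15129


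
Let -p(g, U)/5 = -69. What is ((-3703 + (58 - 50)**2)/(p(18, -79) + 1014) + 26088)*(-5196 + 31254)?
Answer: 102639430586/151 ≈ 6.7973e+8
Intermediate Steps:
p(g, U) = 345 (p(g, U) = -5*(-69) = 345)
((-3703 + (58 - 50)**2)/(p(18, -79) + 1014) + 26088)*(-5196 + 31254) = ((-3703 + (58 - 50)**2)/(345 + 1014) + 26088)*(-5196 + 31254) = ((-3703 + 8**2)/1359 + 26088)*26058 = ((-3703 + 64)*(1/1359) + 26088)*26058 = (-3639*1/1359 + 26088)*26058 = (-1213/453 + 26088)*26058 = (11816651/453)*26058 = 102639430586/151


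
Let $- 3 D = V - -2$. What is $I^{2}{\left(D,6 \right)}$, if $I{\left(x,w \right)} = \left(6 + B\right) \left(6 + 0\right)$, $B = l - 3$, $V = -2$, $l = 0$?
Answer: $324$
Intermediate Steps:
$B = -3$ ($B = 0 - 3 = -3$)
$D = 0$ ($D = - \frac{-2 - -2}{3} = - \frac{-2 + 2}{3} = \left(- \frac{1}{3}\right) 0 = 0$)
$I{\left(x,w \right)} = 18$ ($I{\left(x,w \right)} = \left(6 - 3\right) \left(6 + 0\right) = 3 \cdot 6 = 18$)
$I^{2}{\left(D,6 \right)} = 18^{2} = 324$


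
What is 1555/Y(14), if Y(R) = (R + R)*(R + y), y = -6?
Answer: 1555/224 ≈ 6.9420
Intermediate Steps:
Y(R) = 2*R*(-6 + R) (Y(R) = (R + R)*(R - 6) = (2*R)*(-6 + R) = 2*R*(-6 + R))
1555/Y(14) = 1555/((2*14*(-6 + 14))) = 1555/((2*14*8)) = 1555/224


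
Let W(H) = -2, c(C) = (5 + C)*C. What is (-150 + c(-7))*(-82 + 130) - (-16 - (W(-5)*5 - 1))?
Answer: -6523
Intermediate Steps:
c(C) = C*(5 + C)
(-150 + c(-7))*(-82 + 130) - (-16 - (W(-5)*5 - 1)) = (-150 - 7*(5 - 7))*(-82 + 130) - (-16 - (-2*5 - 1)) = (-150 - 7*(-2))*48 - (-16 - (-10 - 1)) = (-150 + 14)*48 - (-16 - 1*(-11)) = -136*48 - (-16 + 11) = -6528 - 1*(-5) = -6528 + 5 = -6523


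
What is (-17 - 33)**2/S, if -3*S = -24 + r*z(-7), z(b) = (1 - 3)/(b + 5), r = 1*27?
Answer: -2500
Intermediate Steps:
r = 27
z(b) = -2/(5 + b)
S = -1 (S = -(-24 + 27*(-2/(5 - 7)))/3 = -(-24 + 27*(-2/(-2)))/3 = -(-24 + 27*(-2*(-1/2)))/3 = -(-24 + 27*1)/3 = -(-24 + 27)/3 = -1/3*3 = -1)
(-17 - 33)**2/S = (-17 - 33)**2/(-1) = (-50)**2*(-1) = 2500*(-1) = -2500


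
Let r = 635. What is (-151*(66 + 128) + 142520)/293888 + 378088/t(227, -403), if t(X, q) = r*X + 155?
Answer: 15931754743/5301004800 ≈ 3.0054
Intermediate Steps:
t(X, q) = 155 + 635*X (t(X, q) = 635*X + 155 = 155 + 635*X)
(-151*(66 + 128) + 142520)/293888 + 378088/t(227, -403) = (-151*(66 + 128) + 142520)/293888 + 378088/(155 + 635*227) = (-151*194 + 142520)*(1/293888) + 378088/(155 + 144145) = (-29294 + 142520)*(1/293888) + 378088/144300 = 113226*(1/293888) + 378088*(1/144300) = 56613/146944 + 94522/36075 = 15931754743/5301004800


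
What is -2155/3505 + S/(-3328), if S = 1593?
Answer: -2551061/2332928 ≈ -1.0935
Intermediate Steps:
-2155/3505 + S/(-3328) = -2155/3505 + 1593/(-3328) = -2155*1/3505 + 1593*(-1/3328) = -431/701 - 1593/3328 = -2551061/2332928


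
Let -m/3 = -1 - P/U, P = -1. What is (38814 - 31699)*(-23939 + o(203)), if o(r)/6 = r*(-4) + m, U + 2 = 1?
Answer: -204734125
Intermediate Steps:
U = -1 (U = -2 + 1 = -1)
m = 6 (m = -3*(-1 - (-1)/(-1)) = -3*(-1 - (-1)*(-1)) = -3*(-1 - 1*1) = -3*(-1 - 1) = -3*(-2) = 6)
o(r) = 36 - 24*r (o(r) = 6*(r*(-4) + 6) = 6*(-4*r + 6) = 6*(6 - 4*r) = 36 - 24*r)
(38814 - 31699)*(-23939 + o(203)) = (38814 - 31699)*(-23939 + (36 - 24*203)) = 7115*(-23939 + (36 - 4872)) = 7115*(-23939 - 4836) = 7115*(-28775) = -204734125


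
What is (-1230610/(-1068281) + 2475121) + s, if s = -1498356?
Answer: 1043460721575/1068281 ≈ 9.7677e+5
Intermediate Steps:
(-1230610/(-1068281) + 2475121) + s = (-1230610/(-1068281) + 2475121) - 1498356 = (-1230610*(-1/1068281) + 2475121) - 1498356 = (1230610/1068281 + 2475121) - 1498356 = 2644125967611/1068281 - 1498356 = 1043460721575/1068281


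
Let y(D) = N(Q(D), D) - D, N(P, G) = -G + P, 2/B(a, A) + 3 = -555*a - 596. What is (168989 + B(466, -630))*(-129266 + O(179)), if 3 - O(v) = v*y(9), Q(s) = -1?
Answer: -5513617689125898/259229 ≈ -2.1269e+10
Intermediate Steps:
B(a, A) = 2/(-599 - 555*a) (B(a, A) = 2/(-3 + (-555*a - 596)) = 2/(-3 + (-596 - 555*a)) = 2/(-599 - 555*a))
N(P, G) = P - G
y(D) = -1 - 2*D (y(D) = (-1 - D) - D = -1 - 2*D)
O(v) = 3 + 19*v (O(v) = 3 - v*(-1 - 2*9) = 3 - v*(-1 - 18) = 3 - v*(-19) = 3 - (-19)*v = 3 + 19*v)
(168989 + B(466, -630))*(-129266 + O(179)) = (168989 - 2/(599 + 555*466))*(-129266 + (3 + 19*179)) = (168989 - 2/(599 + 258630))*(-129266 + (3 + 3401)) = (168989 - 2/259229)*(-129266 + 3404) = (168989 - 2*1/259229)*(-125862) = (168989 - 2/259229)*(-125862) = (43806849479/259229)*(-125862) = -5513617689125898/259229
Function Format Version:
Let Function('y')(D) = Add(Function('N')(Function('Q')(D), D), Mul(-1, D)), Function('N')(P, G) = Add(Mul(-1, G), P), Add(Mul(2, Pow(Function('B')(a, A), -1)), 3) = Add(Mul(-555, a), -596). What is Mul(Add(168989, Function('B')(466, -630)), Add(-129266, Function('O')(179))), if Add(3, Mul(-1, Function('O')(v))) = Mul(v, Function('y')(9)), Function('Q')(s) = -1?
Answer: Rational(-5513617689125898, 259229) ≈ -2.1269e+10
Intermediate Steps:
Function('B')(a, A) = Mul(2, Pow(Add(-599, Mul(-555, a)), -1)) (Function('B')(a, A) = Mul(2, Pow(Add(-3, Add(Mul(-555, a), -596)), -1)) = Mul(2, Pow(Add(-3, Add(-596, Mul(-555, a))), -1)) = Mul(2, Pow(Add(-599, Mul(-555, a)), -1)))
Function('N')(P, G) = Add(P, Mul(-1, G))
Function('y')(D) = Add(-1, Mul(-2, D)) (Function('y')(D) = Add(Add(-1, Mul(-1, D)), Mul(-1, D)) = Add(-1, Mul(-2, D)))
Function('O')(v) = Add(3, Mul(19, v)) (Function('O')(v) = Add(3, Mul(-1, Mul(v, Add(-1, Mul(-2, 9))))) = Add(3, Mul(-1, Mul(v, Add(-1, -18)))) = Add(3, Mul(-1, Mul(v, -19))) = Add(3, Mul(-1, Mul(-19, v))) = Add(3, Mul(19, v)))
Mul(Add(168989, Function('B')(466, -630)), Add(-129266, Function('O')(179))) = Mul(Add(168989, Mul(-2, Pow(Add(599, Mul(555, 466)), -1))), Add(-129266, Add(3, Mul(19, 179)))) = Mul(Add(168989, Mul(-2, Pow(Add(599, 258630), -1))), Add(-129266, Add(3, 3401))) = Mul(Add(168989, Mul(-2, Pow(259229, -1))), Add(-129266, 3404)) = Mul(Add(168989, Mul(-2, Rational(1, 259229))), -125862) = Mul(Add(168989, Rational(-2, 259229)), -125862) = Mul(Rational(43806849479, 259229), -125862) = Rational(-5513617689125898, 259229)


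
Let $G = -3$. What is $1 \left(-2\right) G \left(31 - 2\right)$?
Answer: $174$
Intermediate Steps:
$1 \left(-2\right) G \left(31 - 2\right) = 1 \left(-2\right) \left(-3\right) \left(31 - 2\right) = \left(-2\right) \left(-3\right) 29 = 6 \cdot 29 = 174$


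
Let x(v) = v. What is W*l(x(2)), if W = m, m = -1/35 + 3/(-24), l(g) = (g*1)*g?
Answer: -43/70 ≈ -0.61429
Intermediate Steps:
l(g) = g² (l(g) = g*g = g²)
m = -43/280 (m = -1*1/35 + 3*(-1/24) = -1/35 - ⅛ = -43/280 ≈ -0.15357)
W = -43/280 ≈ -0.15357
W*l(x(2)) = -43/280*2² = -43/280*4 = -43/70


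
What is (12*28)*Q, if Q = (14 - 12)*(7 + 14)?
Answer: 14112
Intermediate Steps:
Q = 42 (Q = 2*21 = 42)
(12*28)*Q = (12*28)*42 = 336*42 = 14112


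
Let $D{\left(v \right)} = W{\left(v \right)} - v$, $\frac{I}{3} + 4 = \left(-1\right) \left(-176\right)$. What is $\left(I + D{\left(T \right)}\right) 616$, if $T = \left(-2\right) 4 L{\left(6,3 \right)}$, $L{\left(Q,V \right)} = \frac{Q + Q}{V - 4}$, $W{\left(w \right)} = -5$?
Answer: $255640$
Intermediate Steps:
$I = 516$ ($I = -12 + 3 \left(\left(-1\right) \left(-176\right)\right) = -12 + 3 \cdot 176 = -12 + 528 = 516$)
$L{\left(Q,V \right)} = \frac{2 Q}{-4 + V}$
$T = 96$ ($T = \left(-2\right) 4 \cdot 2 \cdot 6 \frac{1}{-4 + 3} = - 8 \cdot 2 \cdot 6 \frac{1}{-1} = - 8 \cdot 2 \cdot 6 \left(-1\right) = \left(-8\right) \left(-12\right) = 96$)
$D{\left(v \right)} = -5 - v$
$\left(I + D{\left(T \right)}\right) 616 = \left(516 - 101\right) 616 = 415 \cdot 616 = 255640$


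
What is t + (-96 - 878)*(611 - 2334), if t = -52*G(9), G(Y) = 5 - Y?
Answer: 1678410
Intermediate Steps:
t = 208 (t = -52*(5 - 1*9) = -52*(5 - 9) = -52*(-4) = 208)
t + (-96 - 878)*(611 - 2334) = 208 + (-96 - 878)*(611 - 2334) = 208 - 974*(-1723) = 208 + 1678202 = 1678410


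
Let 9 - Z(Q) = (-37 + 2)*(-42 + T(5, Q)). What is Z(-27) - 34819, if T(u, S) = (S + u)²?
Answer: -19340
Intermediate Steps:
Z(Q) = -1461 + 35*(5 + Q)² (Z(Q) = 9 - (-37 + 2)*(-42 + (Q + 5)²) = 9 - (-35)*(-42 + (5 + Q)²) = 9 - (1470 - 35*(5 + Q)²) = 9 + (-1470 + 35*(5 + Q)²) = -1461 + 35*(5 + Q)²)
Z(-27) - 34819 = (-1461 + 35*(5 - 27)²) - 34819 = (-1461 + 35*(-22)²) - 34819 = (-1461 + 35*484) - 34819 = (-1461 + 16940) - 34819 = 15479 - 34819 = -19340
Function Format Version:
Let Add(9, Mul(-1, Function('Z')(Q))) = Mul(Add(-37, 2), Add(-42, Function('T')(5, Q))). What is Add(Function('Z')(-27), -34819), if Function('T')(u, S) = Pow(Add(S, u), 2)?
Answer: -19340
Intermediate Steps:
Function('Z')(Q) = Add(-1461, Mul(35, Pow(Add(5, Q), 2))) (Function('Z')(Q) = Add(9, Mul(-1, Mul(Add(-37, 2), Add(-42, Pow(Add(Q, 5), 2))))) = Add(9, Mul(-1, Mul(-35, Add(-42, Pow(Add(5, Q), 2))))) = Add(9, Mul(-1, Add(1470, Mul(-35, Pow(Add(5, Q), 2))))) = Add(9, Add(-1470, Mul(35, Pow(Add(5, Q), 2)))) = Add(-1461, Mul(35, Pow(Add(5, Q), 2))))
Add(Function('Z')(-27), -34819) = Add(Add(-1461, Mul(35, Pow(Add(5, -27), 2))), -34819) = Add(Add(-1461, Mul(35, Pow(-22, 2))), -34819) = Add(Add(-1461, Mul(35, 484)), -34819) = Add(Add(-1461, 16940), -34819) = Add(15479, -34819) = -19340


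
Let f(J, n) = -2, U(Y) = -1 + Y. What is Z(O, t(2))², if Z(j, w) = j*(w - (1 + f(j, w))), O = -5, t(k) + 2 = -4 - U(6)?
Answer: 2500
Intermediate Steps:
t(k) = -11 (t(k) = -2 + (-4 - (-1 + 6)) = -2 + (-4 - 1*5) = -2 + (-4 - 5) = -2 - 9 = -11)
Z(j, w) = j*(1 + w) (Z(j, w) = j*(w - (1 - 2)) = j*(w - 1*(-1)) = j*(w + 1) = j*(1 + w))
Z(O, t(2))² = (-5*(1 - 11))² = (-5*(-10))² = 50² = 2500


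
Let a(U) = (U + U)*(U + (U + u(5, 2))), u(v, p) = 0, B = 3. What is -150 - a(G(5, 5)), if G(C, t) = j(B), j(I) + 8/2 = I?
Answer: -154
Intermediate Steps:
j(I) = -4 + I
G(C, t) = -1 (G(C, t) = -4 + 3 = -1)
a(U) = 4*U**2 (a(U) = (U + U)*(U + (U + 0)) = (2*U)*(U + U) = (2*U)*(2*U) = 4*U**2)
-150 - a(G(5, 5)) = -150 - 4*(-1)**2 = -150 - 4 = -154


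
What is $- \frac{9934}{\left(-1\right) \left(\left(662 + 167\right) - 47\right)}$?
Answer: $\frac{4967}{391} \approx 12.703$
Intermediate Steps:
$- \frac{9934}{\left(-1\right) \left(\left(662 + 167\right) - 47\right)} = - \frac{9934}{\left(-1\right) \left(829 - 47\right)} = - \frac{9934}{\left(-1\right) 782} = - \frac{9934}{-782} = \left(-9934\right) \left(- \frac{1}{782}\right) = \frac{4967}{391}$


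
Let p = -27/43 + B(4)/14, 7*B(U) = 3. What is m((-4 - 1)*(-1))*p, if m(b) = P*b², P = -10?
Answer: 314625/2107 ≈ 149.32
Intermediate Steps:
B(U) = 3/7 (B(U) = (⅐)*3 = 3/7)
m(b) = -10*b²
p = -2517/4214 (p = -27/43 + (3/7)/14 = -27*1/43 + (3/7)*(1/14) = -27/43 + 3/98 = -2517/4214 ≈ -0.59729)
m((-4 - 1)*(-1))*p = -10*(-4 - 1)²*(-2517/4214) = -10*(-5*(-1))²*(-2517/4214) = -10*5²*(-2517/4214) = -10*25*(-2517/4214) = -250*(-2517/4214) = 314625/2107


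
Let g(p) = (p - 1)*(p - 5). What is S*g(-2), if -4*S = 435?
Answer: -9135/4 ≈ -2283.8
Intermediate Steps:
S = -435/4 (S = -¼*435 = -435/4 ≈ -108.75)
g(p) = (-1 + p)*(-5 + p)
S*g(-2) = -435*(5 + (-2)² - 6*(-2))/4 = -435*(5 + 4 + 12)/4 = -435/4*21 = -9135/4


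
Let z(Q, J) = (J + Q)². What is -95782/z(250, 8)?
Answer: -47891/33282 ≈ -1.4389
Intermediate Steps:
-95782/z(250, 8) = -95782/(8 + 250)² = -95782/(258²) = -95782/66564 = -95782*1/66564 = -47891/33282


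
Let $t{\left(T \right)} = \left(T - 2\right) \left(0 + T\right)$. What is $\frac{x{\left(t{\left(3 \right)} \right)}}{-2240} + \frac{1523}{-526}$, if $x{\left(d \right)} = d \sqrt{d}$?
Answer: $- \frac{1523}{526} - \frac{3 \sqrt{3}}{2240} \approx -2.8978$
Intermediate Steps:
$t{\left(T \right)} = T \left(-2 + T\right)$ ($t{\left(T \right)} = \left(-2 + T\right) T = T \left(-2 + T\right)$)
$x{\left(d \right)} = d^{\frac{3}{2}}$
$\frac{x{\left(t{\left(3 \right)} \right)}}{-2240} + \frac{1523}{-526} = \frac{\left(3 \left(-2 + 3\right)\right)^{\frac{3}{2}}}{-2240} + \frac{1523}{-526} = \left(3 \cdot 1\right)^{\frac{3}{2}} \left(- \frac{1}{2240}\right) + 1523 \left(- \frac{1}{526}\right) = 3^{\frac{3}{2}} \left(- \frac{1}{2240}\right) - \frac{1523}{526} = 3 \sqrt{3} \left(- \frac{1}{2240}\right) - \frac{1523}{526} = - \frac{3 \sqrt{3}}{2240} - \frac{1523}{526} = - \frac{1523}{526} - \frac{3 \sqrt{3}}{2240}$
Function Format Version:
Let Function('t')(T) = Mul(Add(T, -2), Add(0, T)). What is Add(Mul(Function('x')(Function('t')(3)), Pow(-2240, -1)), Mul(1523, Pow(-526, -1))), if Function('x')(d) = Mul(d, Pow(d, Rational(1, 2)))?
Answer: Add(Rational(-1523, 526), Mul(Rational(-3, 2240), Pow(3, Rational(1, 2)))) ≈ -2.8978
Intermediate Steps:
Function('t')(T) = Mul(T, Add(-2, T)) (Function('t')(T) = Mul(Add(-2, T), T) = Mul(T, Add(-2, T)))
Function('x')(d) = Pow(d, Rational(3, 2))
Add(Mul(Function('x')(Function('t')(3)), Pow(-2240, -1)), Mul(1523, Pow(-526, -1))) = Add(Mul(Pow(Mul(3, Add(-2, 3)), Rational(3, 2)), Pow(-2240, -1)), Mul(1523, Pow(-526, -1))) = Add(Mul(Pow(Mul(3, 1), Rational(3, 2)), Rational(-1, 2240)), Mul(1523, Rational(-1, 526))) = Add(Mul(Pow(3, Rational(3, 2)), Rational(-1, 2240)), Rational(-1523, 526)) = Add(Mul(Mul(3, Pow(3, Rational(1, 2))), Rational(-1, 2240)), Rational(-1523, 526)) = Add(Mul(Rational(-3, 2240), Pow(3, Rational(1, 2))), Rational(-1523, 526)) = Add(Rational(-1523, 526), Mul(Rational(-3, 2240), Pow(3, Rational(1, 2))))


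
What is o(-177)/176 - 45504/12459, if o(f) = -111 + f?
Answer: -241602/45683 ≈ -5.2887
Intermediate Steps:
o(-177)/176 - 45504/12459 = (-111 - 177)/176 - 45504/12459 = -288*1/176 - 45504*1/12459 = -18/11 - 15168/4153 = -241602/45683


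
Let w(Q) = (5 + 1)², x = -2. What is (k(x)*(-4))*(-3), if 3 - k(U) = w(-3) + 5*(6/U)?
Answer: -216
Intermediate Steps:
w(Q) = 36 (w(Q) = 6² = 36)
k(U) = -33 - 30/U (k(U) = 3 - (36 + 5*(6/U)) = 3 - (36 + 30/U) = 3 + (-36 - 30/U) = -33 - 30/U)
(k(x)*(-4))*(-3) = ((-33 - 30/(-2))*(-4))*(-3) = ((-33 - 30*(-½))*(-4))*(-3) = ((-33 + 15)*(-4))*(-3) = -18*(-4)*(-3) = 72*(-3) = -216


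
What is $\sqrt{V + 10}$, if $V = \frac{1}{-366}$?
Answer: $\frac{\sqrt{1339194}}{366} \approx 3.1618$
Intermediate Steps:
$V = - \frac{1}{366} \approx -0.0027322$
$\sqrt{V + 10} = \sqrt{- \frac{1}{366} + 10} = \sqrt{\frac{3659}{366}} = \frac{\sqrt{1339194}}{366}$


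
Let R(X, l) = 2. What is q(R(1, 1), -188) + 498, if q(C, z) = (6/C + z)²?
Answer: 34723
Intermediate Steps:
q(C, z) = (z + 6/C)²
q(R(1, 1), -188) + 498 = (6 + 2*(-188))²/2² + 498 = (6 - 376)²/4 + 498 = (¼)*(-370)² + 498 = (¼)*136900 + 498 = 34225 + 498 = 34723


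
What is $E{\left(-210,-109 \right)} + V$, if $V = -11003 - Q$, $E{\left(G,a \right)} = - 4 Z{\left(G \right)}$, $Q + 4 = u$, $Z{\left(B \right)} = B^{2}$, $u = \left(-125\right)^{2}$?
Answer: $-203024$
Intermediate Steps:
$u = 15625$
$Q = 15621$ ($Q = -4 + 15625 = 15621$)
$E{\left(G,a \right)} = - 4 G^{2}$
$V = -26624$ ($V = -11003 - 15621 = -26624$)
$E{\left(-210,-109 \right)} + V = - 4 \left(-210\right)^{2} - 26624 = \left(-4\right) 44100 - 26624 = -176400 - 26624 = -203024$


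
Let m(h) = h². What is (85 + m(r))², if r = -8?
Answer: 22201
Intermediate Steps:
(85 + m(r))² = (85 + (-8)²)² = (85 + 64)² = 149² = 22201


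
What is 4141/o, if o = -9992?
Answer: -4141/9992 ≈ -0.41443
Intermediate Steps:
4141/o = 4141/(-9992) = 4141*(-1/9992) = -4141/9992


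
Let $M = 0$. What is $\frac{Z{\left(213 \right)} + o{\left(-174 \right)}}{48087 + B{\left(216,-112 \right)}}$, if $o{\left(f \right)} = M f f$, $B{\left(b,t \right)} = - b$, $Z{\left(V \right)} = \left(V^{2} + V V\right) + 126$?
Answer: $\frac{10096}{5319} \approx 1.8981$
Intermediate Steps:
$Z{\left(V \right)} = 126 + 2 V^{2}$ ($Z{\left(V \right)} = \left(V^{2} + V^{2}\right) + 126 = 2 V^{2} + 126 = 126 + 2 V^{2}$)
$o{\left(f \right)} = 0$ ($o{\left(f \right)} = 0 f f = 0 f = 0$)
$\frac{Z{\left(213 \right)} + o{\left(-174 \right)}}{48087 + B{\left(216,-112 \right)}} = \frac{\left(126 + 2 \cdot 213^{2}\right) + 0}{48087 - 216} = \frac{\left(126 + 2 \cdot 45369\right) + 0}{48087 - 216} = \frac{\left(126 + 90738\right) + 0}{47871} = \left(90864 + 0\right) \frac{1}{47871} = 90864 \cdot \frac{1}{47871} = \frac{10096}{5319}$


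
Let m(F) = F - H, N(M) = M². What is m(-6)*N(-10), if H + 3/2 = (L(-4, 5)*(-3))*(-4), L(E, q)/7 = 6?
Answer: -50850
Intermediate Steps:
L(E, q) = 42 (L(E, q) = 7*6 = 42)
H = 1005/2 (H = -3/2 + (42*(-3))*(-4) = -3/2 - 126*(-4) = -3/2 + 504 = 1005/2 ≈ 502.50)
m(F) = -1005/2 + F (m(F) = F - 1*1005/2 = F - 1005/2 = -1005/2 + F)
m(-6)*N(-10) = (-1005/2 - 6)*(-10)² = -1017/2*100 = -50850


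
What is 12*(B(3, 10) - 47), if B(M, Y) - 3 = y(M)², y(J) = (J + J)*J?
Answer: 3360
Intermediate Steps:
y(J) = 2*J² (y(J) = (2*J)*J = 2*J²)
B(M, Y) = 3 + 4*M⁴ (B(M, Y) = 3 + (2*M²)² = 3 + 4*M⁴)
12*(B(3, 10) - 47) = 12*((3 + 4*3⁴) - 47) = 12*((3 + 4*81) - 47) = 12*((3 + 324) - 47) = 12*(327 - 47) = 12*280 = 3360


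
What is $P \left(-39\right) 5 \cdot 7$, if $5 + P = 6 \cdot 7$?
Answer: $-50505$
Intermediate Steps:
$P = 37$ ($P = -5 + 6 \cdot 7 = -5 + 42 = 37$)
$P \left(-39\right) 5 \cdot 7 = 37 \left(-39\right) 5 \cdot 7 = \left(-1443\right) 35 = -50505$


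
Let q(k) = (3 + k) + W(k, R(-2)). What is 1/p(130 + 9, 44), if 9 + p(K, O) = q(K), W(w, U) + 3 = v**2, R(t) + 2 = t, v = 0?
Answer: 1/130 ≈ 0.0076923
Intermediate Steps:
R(t) = -2 + t
W(w, U) = -3 (W(w, U) = -3 + 0**2 = -3 + 0 = -3)
q(k) = k (q(k) = (3 + k) - 3 = k)
p(K, O) = -9 + K
1/p(130 + 9, 44) = 1/(-9 + (130 + 9)) = 1/(-9 + 139) = 1/130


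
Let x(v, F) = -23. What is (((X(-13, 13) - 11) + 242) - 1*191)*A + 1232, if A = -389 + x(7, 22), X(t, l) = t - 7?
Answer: -7008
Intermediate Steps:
X(t, l) = -7 + t
A = -412 (A = -389 - 23 = -412)
(((X(-13, 13) - 11) + 242) - 1*191)*A + 1232 = ((((-7 - 13) - 11) + 242) - 1*191)*(-412) + 1232 = (((-20 - 11) + 242) - 191)*(-412) + 1232 = ((-31 + 242) - 191)*(-412) + 1232 = (211 - 191)*(-412) + 1232 = 20*(-412) + 1232 = -8240 + 1232 = -7008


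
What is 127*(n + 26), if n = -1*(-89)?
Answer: 14605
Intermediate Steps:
n = 89
127*(n + 26) = 127*(89 + 26) = 127*115 = 14605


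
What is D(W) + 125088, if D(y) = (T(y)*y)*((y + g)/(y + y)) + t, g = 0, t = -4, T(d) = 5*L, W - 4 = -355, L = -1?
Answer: 251923/2 ≈ 1.2596e+5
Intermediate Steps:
W = -351 (W = 4 - 355 = -351)
T(d) = -5 (T(d) = 5*(-1) = -5)
D(y) = -4 - 5*y/2 (D(y) = (-5*y)*((y + 0)/(y + y)) - 4 = (-5*y)*(y/((2*y))) - 4 = (-5*y)*(y*(1/(2*y))) - 4 = -5*y*(½) - 4 = -5*y/2 - 4 = -4 - 5*y/2)
D(W) + 125088 = (-4 - 5/2*(-351)) + 125088 = (-4 + 1755/2) + 125088 = 1747/2 + 125088 = 251923/2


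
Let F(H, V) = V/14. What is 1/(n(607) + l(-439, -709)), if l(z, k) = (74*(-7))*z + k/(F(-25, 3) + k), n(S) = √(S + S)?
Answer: 11195723841078/2545941132248621489 - 98465929*√1214/5091882264497242978 ≈ 4.3968e-6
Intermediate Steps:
F(H, V) = V/14 (F(H, V) = V*(1/14) = V/14)
n(S) = √2*√S (n(S) = √(2*S) = √2*√S)
l(z, k) = -518*z + k/(3/14 + k) (l(z, k) = (74*(-7))*z + k/((1/14)*3 + k) = -518*z + k/(3/14 + k))
1/(n(607) + l(-439, -709)) = 1/(√2*√607 + 14*(-709 - 111*(-439) - 518*(-709)*(-439))/(3 + 14*(-709))) = 1/(√1214 + 14*(-709 + 48729 - 161228018)/(3 - 9926)) = 1/(√1214 + 14*(-161179998)/(-9923)) = 1/(√1214 + 14*(-1/9923)*(-161179998)) = 1/(√1214 + 2256519972/9923) = 1/(2256519972/9923 + √1214)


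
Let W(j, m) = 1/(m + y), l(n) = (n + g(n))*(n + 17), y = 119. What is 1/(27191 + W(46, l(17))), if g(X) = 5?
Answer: 867/23574598 ≈ 3.6777e-5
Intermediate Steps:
l(n) = (5 + n)*(17 + n) (l(n) = (n + 5)*(n + 17) = (5 + n)*(17 + n))
W(j, m) = 1/(119 + m) (W(j, m) = 1/(m + 119) = 1/(119 + m))
1/(27191 + W(46, l(17))) = 1/(27191 + 1/(119 + (85 + 17**2 + 22*17))) = 1/(27191 + 1/(119 + (85 + 289 + 374))) = 1/(27191 + 1/(119 + 748)) = 1/(27191 + 1/867) = 1/(23574598/867) = 867/23574598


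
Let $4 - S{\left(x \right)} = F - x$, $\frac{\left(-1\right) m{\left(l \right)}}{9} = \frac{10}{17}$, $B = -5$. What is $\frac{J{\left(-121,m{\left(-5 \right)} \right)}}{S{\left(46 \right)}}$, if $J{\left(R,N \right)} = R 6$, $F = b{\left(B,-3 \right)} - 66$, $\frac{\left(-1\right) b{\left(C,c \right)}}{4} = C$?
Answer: $- \frac{121}{16} \approx -7.5625$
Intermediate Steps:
$m{\left(l \right)} = - \frac{90}{17}$ ($m{\left(l \right)} = - 9 \cdot \frac{10}{17} = - 9 \cdot 10 \cdot \frac{1}{17} = \left(-9\right) \frac{10}{17} = - \frac{90}{17}$)
$b{\left(C,c \right)} = - 4 C$
$F = -46$ ($F = \left(-4\right) \left(-5\right) - 66 = 20 - 66 = -46$)
$J{\left(R,N \right)} = 6 R$
$S{\left(x \right)} = 50 + x$ ($S{\left(x \right)} = 4 - \left(-46 - x\right) = 4 + \left(46 + x\right) = 50 + x$)
$\frac{J{\left(-121,m{\left(-5 \right)} \right)}}{S{\left(46 \right)}} = \frac{6 \left(-121\right)}{50 + 46} = - \frac{726}{96} = \left(-726\right) \frac{1}{96} = - \frac{121}{16}$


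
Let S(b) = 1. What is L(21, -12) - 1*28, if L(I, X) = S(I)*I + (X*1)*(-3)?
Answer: 29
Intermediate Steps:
L(I, X) = I - 3*X (L(I, X) = 1*I + (X*1)*(-3) = I + X*(-3) = I - 3*X)
L(21, -12) - 1*28 = (21 - 3*(-12)) - 1*28 = (21 + 36) - 28 = 57 - 28 = 29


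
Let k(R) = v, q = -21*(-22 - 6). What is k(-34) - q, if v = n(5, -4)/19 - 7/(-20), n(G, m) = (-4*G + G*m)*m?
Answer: -220107/380 ≈ -579.23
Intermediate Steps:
q = 588 (q = -21*(-28) = 588)
n(G, m) = m*(-4*G + G*m)
v = 3333/380 (v = (5*(-4)*(-4 - 4))/19 - 7/(-20) = (5*(-4)*(-8))*(1/19) - 7*(-1/20) = 160*(1/19) + 7/20 = 160/19 + 7/20 = 3333/380 ≈ 8.7711)
k(R) = 3333/380
k(-34) - q = 3333/380 - 1*588 = 3333/380 - 588 = -220107/380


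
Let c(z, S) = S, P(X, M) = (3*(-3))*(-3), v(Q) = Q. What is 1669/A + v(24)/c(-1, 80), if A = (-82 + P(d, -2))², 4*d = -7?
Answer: 5153/6050 ≈ 0.85174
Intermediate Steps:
d = -7/4 (d = (¼)*(-7) = -7/4 ≈ -1.7500)
P(X, M) = 27 (P(X, M) = -9*(-3) = 27)
A = 3025 (A = (-82 + 27)² = (-55)² = 3025)
1669/A + v(24)/c(-1, 80) = 1669/3025 + 24/80 = 1669*(1/3025) + 24*(1/80) = 1669/3025 + 3/10 = 5153/6050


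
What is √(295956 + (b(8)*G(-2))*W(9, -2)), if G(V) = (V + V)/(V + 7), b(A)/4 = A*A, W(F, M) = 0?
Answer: 6*√8221 ≈ 544.02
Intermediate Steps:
b(A) = 4*A² (b(A) = 4*(A*A) = 4*A²)
G(V) = 2*V/(7 + V) (G(V) = (2*V)/(7 + V) = 2*V/(7 + V))
√(295956 + (b(8)*G(-2))*W(9, -2)) = √(295956 + ((4*8²)*(2*(-2)/(7 - 2)))*0) = √(295956 + ((4*64)*(2*(-2)/5))*0) = √(295956 + (256*(2*(-2)*(⅕)))*0) = √(295956 + (256*(-⅘))*0) = √(295956 - 1024/5*0) = √(295956 + 0) = √295956 = 6*√8221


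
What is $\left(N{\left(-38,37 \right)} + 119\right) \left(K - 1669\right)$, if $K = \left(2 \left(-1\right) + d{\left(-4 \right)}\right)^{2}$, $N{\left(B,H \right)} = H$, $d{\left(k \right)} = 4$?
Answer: $-259740$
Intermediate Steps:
$K = 4$ ($K = \left(2 \left(-1\right) + 4\right)^{2} = \left(-2 + 4\right)^{2} = 2^{2} = 4$)
$\left(N{\left(-38,37 \right)} + 119\right) \left(K - 1669\right) = \left(37 + 119\right) \left(4 - 1669\right) = 156 \left(-1665\right) = -259740$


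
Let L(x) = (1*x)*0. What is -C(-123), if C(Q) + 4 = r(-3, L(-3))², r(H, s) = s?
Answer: 4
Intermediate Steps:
L(x) = 0 (L(x) = x*0 = 0)
C(Q) = -4 (C(Q) = -4 + 0² = -4 + 0 = -4)
-C(-123) = -1*(-4) = 4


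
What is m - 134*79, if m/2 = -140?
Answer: -10866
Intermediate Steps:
m = -280 (m = 2*(-140) = -280)
m - 134*79 = -280 - 134*79 = -280 - 10586 = -10866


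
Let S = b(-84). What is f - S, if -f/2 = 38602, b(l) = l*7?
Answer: -76616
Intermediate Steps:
b(l) = 7*l
f = -77204 (f = -2*38602 = -77204)
S = -588 (S = 7*(-84) = -588)
f - S = -77204 - 1*(-588) = -77204 + 588 = -76616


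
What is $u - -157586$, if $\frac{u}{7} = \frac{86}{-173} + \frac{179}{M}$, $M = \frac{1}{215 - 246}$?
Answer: $\frac{20541937}{173} \approx 1.1874 \cdot 10^{5}$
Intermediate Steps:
$M = - \frac{1}{31}$ ($M = \frac{1}{-31} = - \frac{1}{31} \approx -0.032258$)
$u = - \frac{6720441}{173}$ ($u = 7 \left(\frac{86}{-173} + \frac{179}{- \frac{1}{31}}\right) = 7 \left(86 \left(- \frac{1}{173}\right) + 179 \left(-31\right)\right) = 7 \left(- \frac{86}{173} - 5549\right) = 7 \left(- \frac{960063}{173}\right) = - \frac{6720441}{173} \approx -38847.0$)
$u - -157586 = - \frac{6720441}{173} - -157586 = - \frac{6720441}{173} + 157586 = \frac{20541937}{173}$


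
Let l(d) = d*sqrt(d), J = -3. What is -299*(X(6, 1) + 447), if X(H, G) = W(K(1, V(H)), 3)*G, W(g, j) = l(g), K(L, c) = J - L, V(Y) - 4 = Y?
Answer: -133653 + 2392*I ≈ -1.3365e+5 + 2392.0*I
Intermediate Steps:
V(Y) = 4 + Y
l(d) = d**(3/2)
K(L, c) = -3 - L
W(g, j) = g**(3/2)
X(H, G) = -8*I*G (X(H, G) = (-3 - 1*1)**(3/2)*G = (-3 - 1)**(3/2)*G = (-4)**(3/2)*G = (-8*I)*G = -8*I*G)
-299*(X(6, 1) + 447) = -299*(-8*I*1 + 447) = -299*(-8*I + 447) = -299*(447 - 8*I) = -133653 + 2392*I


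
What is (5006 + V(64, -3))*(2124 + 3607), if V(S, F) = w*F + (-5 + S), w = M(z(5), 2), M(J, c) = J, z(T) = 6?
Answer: 28924357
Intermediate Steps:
w = 6
V(S, F) = -5 + S + 6*F (V(S, F) = 6*F + (-5 + S) = -5 + S + 6*F)
(5006 + V(64, -3))*(2124 + 3607) = (5006 + (-5 + 64 + 6*(-3)))*(2124 + 3607) = (5006 + (-5 + 64 - 18))*5731 = (5006 + 41)*5731 = 5047*5731 = 28924357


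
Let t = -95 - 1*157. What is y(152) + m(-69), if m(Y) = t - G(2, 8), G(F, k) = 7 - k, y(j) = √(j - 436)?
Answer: -251 + 2*I*√71 ≈ -251.0 + 16.852*I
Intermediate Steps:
y(j) = √(-436 + j)
t = -252 (t = -95 - 157 = -252)
m(Y) = -251 (m(Y) = -252 - (7 - 1*8) = -252 - (7 - 8) = -252 - 1*(-1) = -252 + 1 = -251)
y(152) + m(-69) = √(-436 + 152) - 251 = √(-284) - 251 = 2*I*√71 - 251 = -251 + 2*I*√71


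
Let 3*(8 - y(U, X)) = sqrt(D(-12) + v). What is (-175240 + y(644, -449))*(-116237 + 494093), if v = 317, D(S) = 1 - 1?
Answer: -66212462592 - 125952*sqrt(317) ≈ -6.6215e+10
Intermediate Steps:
D(S) = 0
y(U, X) = 8 - sqrt(317)/3 (y(U, X) = 8 - sqrt(0 + 317)/3 = 8 - sqrt(317)/3)
(-175240 + y(644, -449))*(-116237 + 494093) = (-175240 + (8 - sqrt(317)/3))*(-116237 + 494093) = (-175232 - sqrt(317)/3)*377856 = -66212462592 - 125952*sqrt(317)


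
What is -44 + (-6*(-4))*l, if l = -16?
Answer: -428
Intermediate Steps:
-44 + (-6*(-4))*l = -44 - 6*(-4)*(-16) = -44 + 24*(-16) = -44 - 384 = -428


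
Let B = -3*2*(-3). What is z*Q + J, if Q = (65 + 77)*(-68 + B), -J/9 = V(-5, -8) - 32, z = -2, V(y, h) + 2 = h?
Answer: 14578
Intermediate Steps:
B = 18 (B = -6*(-3) = 18)
V(y, h) = -2 + h
J = 378 (J = -9*((-2 - 8) - 32) = -9*(-10 - 32) = -9*(-42) = 378)
Q = -7100 (Q = (65 + 77)*(-68 + 18) = 142*(-50) = -7100)
z*Q + J = -2*(-7100) + 378 = 14200 + 378 = 14578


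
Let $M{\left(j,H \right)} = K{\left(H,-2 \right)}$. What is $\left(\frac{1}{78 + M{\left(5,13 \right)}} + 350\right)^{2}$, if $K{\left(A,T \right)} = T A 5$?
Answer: $\frac{331203601}{2704} \approx 1.2249 \cdot 10^{5}$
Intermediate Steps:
$K{\left(A,T \right)} = 5 A T$ ($K{\left(A,T \right)} = A T 5 = 5 A T$)
$M{\left(j,H \right)} = - 10 H$ ($M{\left(j,H \right)} = 5 H \left(-2\right) = - 10 H$)
$\left(\frac{1}{78 + M{\left(5,13 \right)}} + 350\right)^{2} = \left(\frac{1}{78 - 130} + 350\right)^{2} = \left(\frac{1}{-52} + 350\right)^{2} = \left(- \frac{1}{52} + 350\right)^{2} = \left(\frac{18199}{52}\right)^{2} = \frac{331203601}{2704}$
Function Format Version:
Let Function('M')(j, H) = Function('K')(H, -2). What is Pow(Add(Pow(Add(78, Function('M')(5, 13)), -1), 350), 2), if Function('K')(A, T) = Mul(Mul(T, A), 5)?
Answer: Rational(331203601, 2704) ≈ 1.2249e+5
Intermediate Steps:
Function('K')(A, T) = Mul(5, A, T) (Function('K')(A, T) = Mul(Mul(A, T), 5) = Mul(5, A, T))
Function('M')(j, H) = Mul(-10, H) (Function('M')(j, H) = Mul(5, H, -2) = Mul(-10, H))
Pow(Add(Pow(Add(78, Function('M')(5, 13)), -1), 350), 2) = Pow(Add(Pow(Add(78, Mul(-10, 13)), -1), 350), 2) = Pow(Add(Pow(Add(78, -130), -1), 350), 2) = Pow(Add(Pow(-52, -1), 350), 2) = Pow(Add(Rational(-1, 52), 350), 2) = Pow(Rational(18199, 52), 2) = Rational(331203601, 2704)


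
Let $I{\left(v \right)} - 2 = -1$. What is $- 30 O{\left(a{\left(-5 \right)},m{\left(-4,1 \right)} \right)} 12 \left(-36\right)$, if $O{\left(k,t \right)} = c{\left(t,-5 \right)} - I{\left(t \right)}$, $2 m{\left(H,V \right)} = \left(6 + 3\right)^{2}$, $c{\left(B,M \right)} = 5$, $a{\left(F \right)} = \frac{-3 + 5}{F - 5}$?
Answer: $51840$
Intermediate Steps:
$a{\left(F \right)} = \frac{2}{-5 + F}$
$I{\left(v \right)} = 1$ ($I{\left(v \right)} = 2 - 1 = 1$)
$m{\left(H,V \right)} = \frac{81}{2}$ ($m{\left(H,V \right)} = \frac{\left(6 + 3\right)^{2}}{2} = \frac{9^{2}}{2} = \frac{1}{2} \cdot 81 = \frac{81}{2}$)
$O{\left(k,t \right)} = 4$ ($O{\left(k,t \right)} = 5 - 1 = 4$)
$- 30 O{\left(a{\left(-5 \right)},m{\left(-4,1 \right)} \right)} 12 \left(-36\right) = - 30 \cdot 4 \cdot 12 \left(-36\right) = \left(-30\right) 48 \left(-36\right) = \left(-1440\right) \left(-36\right) = 51840$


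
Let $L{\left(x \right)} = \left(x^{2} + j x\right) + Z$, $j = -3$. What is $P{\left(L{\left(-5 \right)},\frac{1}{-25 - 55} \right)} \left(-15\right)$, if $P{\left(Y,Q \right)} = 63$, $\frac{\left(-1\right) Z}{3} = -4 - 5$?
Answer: $-945$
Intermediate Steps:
$Z = 27$ ($Z = - 3 \left(-4 - 5\right) = \left(-3\right) \left(-9\right) = 27$)
$L{\left(x \right)} = 27 + x^{2} - 3 x$ ($L{\left(x \right)} = \left(x^{2} - 3 x\right) + 27 = 27 + x^{2} - 3 x$)
$P{\left(L{\left(-5 \right)},\frac{1}{-25 - 55} \right)} \left(-15\right) = 63 \left(-15\right) = -945$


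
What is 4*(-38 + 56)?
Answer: 72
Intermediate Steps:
4*(-38 + 56) = 4*18 = 72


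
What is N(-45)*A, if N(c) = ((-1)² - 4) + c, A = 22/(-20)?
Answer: 264/5 ≈ 52.800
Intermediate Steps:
A = -11/10 (A = 22*(-1/20) = -11/10 ≈ -1.1000)
N(c) = -3 + c (N(c) = (1 - 4) + c = -3 + c)
N(-45)*A = (-3 - 45)*(-11/10) = -48*(-11/10) = 264/5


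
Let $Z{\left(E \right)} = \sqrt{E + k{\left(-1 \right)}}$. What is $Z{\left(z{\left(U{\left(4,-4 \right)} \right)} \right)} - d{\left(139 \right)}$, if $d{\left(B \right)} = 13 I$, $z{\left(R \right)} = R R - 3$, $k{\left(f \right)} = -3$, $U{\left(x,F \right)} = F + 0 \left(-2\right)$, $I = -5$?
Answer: $65 + \sqrt{10} \approx 68.162$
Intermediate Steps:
$U{\left(x,F \right)} = F$ ($U{\left(x,F \right)} = F + 0 = F$)
$z{\left(R \right)} = -3 + R^{2}$ ($z{\left(R \right)} = R^{2} - 3 = -3 + R^{2}$)
$d{\left(B \right)} = -65$ ($d{\left(B \right)} = 13 \left(-5\right) = -65$)
$Z{\left(E \right)} = \sqrt{-3 + E}$ ($Z{\left(E \right)} = \sqrt{E - 3} = \sqrt{-3 + E}$)
$Z{\left(z{\left(U{\left(4,-4 \right)} \right)} \right)} - d{\left(139 \right)} = \sqrt{-3 - \left(3 - \left(-4\right)^{2}\right)} - -65 = \sqrt{-3 + \left(-3 + 16\right)} + 65 = \sqrt{-3 + 13} + 65 = \sqrt{10} + 65 = 65 + \sqrt{10}$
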